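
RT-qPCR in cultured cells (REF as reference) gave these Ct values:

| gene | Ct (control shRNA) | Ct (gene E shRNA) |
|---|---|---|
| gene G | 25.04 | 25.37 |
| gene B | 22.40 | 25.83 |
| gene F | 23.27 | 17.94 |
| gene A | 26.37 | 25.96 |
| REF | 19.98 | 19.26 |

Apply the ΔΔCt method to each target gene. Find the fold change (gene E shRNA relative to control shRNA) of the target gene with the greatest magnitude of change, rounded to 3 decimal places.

gene G: ΔΔCt = (25.37−19.26) − (25.04−19.98) = 6.11 − 5.06 = 1.05; fold change = 2^-1.05 = 0.483
gene B: ΔΔCt = (25.83−19.26) − (22.40−19.98) = 6.57 − 2.42 = 4.15; fold change = 2^-4.15 = 0.056
gene F: ΔΔCt = (17.94−19.26) − (23.27−19.98) = -1.32 − 3.29 = -4.61; fold change = 2^4.61 = 24.420
gene A: ΔΔCt = (25.96−19.26) − (26.37−19.98) = 6.70 − 6.39 = 0.31; fold change = 2^-0.31 = 0.807
gene F has the largest |ΔΔCt| = 4.61.

24.420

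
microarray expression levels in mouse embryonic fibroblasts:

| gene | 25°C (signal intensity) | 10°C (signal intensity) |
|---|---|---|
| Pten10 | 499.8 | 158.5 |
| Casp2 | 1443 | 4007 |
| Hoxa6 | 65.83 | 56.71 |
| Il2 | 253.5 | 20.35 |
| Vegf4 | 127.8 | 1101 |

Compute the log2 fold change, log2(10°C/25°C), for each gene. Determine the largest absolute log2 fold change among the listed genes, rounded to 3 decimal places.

3.639

log2(158.5/499.8) = -1.657  (Pten10)
log2(4007/1443) = 1.473  (Casp2)
log2(56.71/65.83) = -0.215  (Hoxa6)
log2(20.35/253.5) = -3.639  (Il2)
log2(1101/127.8) = 3.107  (Vegf4)
The largest magnitude belongs to Il2.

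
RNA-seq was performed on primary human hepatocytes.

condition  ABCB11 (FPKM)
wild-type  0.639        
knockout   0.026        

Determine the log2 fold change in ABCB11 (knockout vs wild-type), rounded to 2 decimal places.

-4.62

Fold change = 0.026 / 0.639 = 0.0407
log2(0.0407) = -4.619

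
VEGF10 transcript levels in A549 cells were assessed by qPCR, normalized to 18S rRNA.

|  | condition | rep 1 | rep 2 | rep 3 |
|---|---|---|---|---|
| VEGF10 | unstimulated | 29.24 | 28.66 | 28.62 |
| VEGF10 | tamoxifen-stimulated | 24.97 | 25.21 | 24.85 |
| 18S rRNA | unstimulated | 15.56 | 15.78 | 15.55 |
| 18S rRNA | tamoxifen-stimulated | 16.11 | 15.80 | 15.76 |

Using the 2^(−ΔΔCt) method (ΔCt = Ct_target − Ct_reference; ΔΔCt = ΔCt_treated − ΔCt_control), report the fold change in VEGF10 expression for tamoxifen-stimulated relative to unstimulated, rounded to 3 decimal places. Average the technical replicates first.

Mean Ct: VEGF10 unstimulated 28.840; VEGF10 tamoxifen-stimulated 25.010; 18S rRNA unstimulated 15.630; 18S rRNA tamoxifen-stimulated 15.890
ΔCt(unstimulated) = 28.840 − 15.630 = 13.210
ΔCt(tamoxifen-stimulated) = 25.010 − 15.890 = 9.120
ΔΔCt = 9.120 − 13.210 = -4.090
Fold change = 2^(−(-4.090)) = 2^4.090 = 17.0299

17.030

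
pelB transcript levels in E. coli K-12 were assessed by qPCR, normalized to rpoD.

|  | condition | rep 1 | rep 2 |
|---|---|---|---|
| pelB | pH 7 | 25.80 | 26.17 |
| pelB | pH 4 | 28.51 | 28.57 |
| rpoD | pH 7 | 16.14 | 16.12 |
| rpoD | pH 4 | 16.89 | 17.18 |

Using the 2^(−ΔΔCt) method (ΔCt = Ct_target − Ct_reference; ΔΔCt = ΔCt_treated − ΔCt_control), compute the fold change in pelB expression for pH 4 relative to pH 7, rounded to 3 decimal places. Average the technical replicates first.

0.319

Mean Ct: pelB pH 7 25.985; pelB pH 4 28.540; rpoD pH 7 16.130; rpoD pH 4 17.035
ΔCt(pH 7) = 25.985 − 16.130 = 9.855
ΔCt(pH 4) = 28.540 − 17.035 = 11.505
ΔΔCt = 11.505 − 9.855 = 1.650
Fold change = 2^(−1.650) = 0.3186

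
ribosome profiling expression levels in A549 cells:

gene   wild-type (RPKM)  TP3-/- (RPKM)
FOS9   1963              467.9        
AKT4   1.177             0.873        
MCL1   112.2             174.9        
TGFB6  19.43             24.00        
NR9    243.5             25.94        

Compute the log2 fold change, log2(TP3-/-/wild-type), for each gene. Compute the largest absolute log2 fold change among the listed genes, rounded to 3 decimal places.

log2(467.9/1963) = -2.069  (FOS9)
log2(0.873/1.177) = -0.431  (AKT4)
log2(174.9/112.2) = 0.640  (MCL1)
log2(24.00/19.43) = 0.305  (TGFB6)
log2(25.94/243.5) = -3.231  (NR9)
The largest magnitude belongs to NR9.

3.231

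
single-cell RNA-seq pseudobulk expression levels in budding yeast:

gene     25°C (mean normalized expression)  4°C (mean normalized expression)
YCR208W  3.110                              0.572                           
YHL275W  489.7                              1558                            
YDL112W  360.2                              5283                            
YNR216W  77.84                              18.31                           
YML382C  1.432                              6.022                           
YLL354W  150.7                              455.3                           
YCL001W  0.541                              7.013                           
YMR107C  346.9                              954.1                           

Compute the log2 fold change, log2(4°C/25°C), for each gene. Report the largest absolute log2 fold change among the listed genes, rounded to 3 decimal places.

log2(0.572/3.110) = -2.443  (YCR208W)
log2(1558/489.7) = 1.670  (YHL275W)
log2(5283/360.2) = 3.874  (YDL112W)
log2(18.31/77.84) = -2.088  (YNR216W)
log2(6.022/1.432) = 2.072  (YML382C)
log2(455.3/150.7) = 1.595  (YLL354W)
log2(7.013/0.541) = 3.696  (YCL001W)
log2(954.1/346.9) = 1.460  (YMR107C)
The largest magnitude belongs to YDL112W.

3.874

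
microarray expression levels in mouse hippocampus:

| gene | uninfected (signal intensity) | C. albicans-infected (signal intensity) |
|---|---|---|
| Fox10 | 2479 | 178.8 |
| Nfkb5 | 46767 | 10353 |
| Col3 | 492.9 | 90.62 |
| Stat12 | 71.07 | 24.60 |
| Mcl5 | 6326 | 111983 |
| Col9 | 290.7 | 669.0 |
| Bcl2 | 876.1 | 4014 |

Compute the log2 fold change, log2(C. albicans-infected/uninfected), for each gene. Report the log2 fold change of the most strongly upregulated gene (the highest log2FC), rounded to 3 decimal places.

log2(178.8/2479) = -3.793  (Fox10)
log2(10353/46767) = -2.175  (Nfkb5)
log2(90.62/492.9) = -2.443  (Col3)
log2(24.60/71.07) = -1.531  (Stat12)
log2(111983/6326) = 4.146  (Mcl5)
log2(669.0/290.7) = 1.202  (Col9)
log2(4014/876.1) = 2.196  (Bcl2)
Mcl5 is most strongly upregulated.

4.146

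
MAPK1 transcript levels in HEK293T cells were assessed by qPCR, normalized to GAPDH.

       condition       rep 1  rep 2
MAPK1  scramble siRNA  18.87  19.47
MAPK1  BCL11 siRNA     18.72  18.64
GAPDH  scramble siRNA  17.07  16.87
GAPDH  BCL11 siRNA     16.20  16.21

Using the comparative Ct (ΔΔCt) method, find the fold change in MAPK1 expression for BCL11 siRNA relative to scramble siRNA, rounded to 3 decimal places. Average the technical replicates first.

0.826

Mean Ct: MAPK1 scramble siRNA 19.170; MAPK1 BCL11 siRNA 18.680; GAPDH scramble siRNA 16.970; GAPDH BCL11 siRNA 16.205
ΔCt(scramble siRNA) = 19.170 − 16.970 = 2.200
ΔCt(BCL11 siRNA) = 18.680 − 16.205 = 2.475
ΔΔCt = 2.475 − 2.200 = 0.275
Fold change = 2^(−0.275) = 0.8265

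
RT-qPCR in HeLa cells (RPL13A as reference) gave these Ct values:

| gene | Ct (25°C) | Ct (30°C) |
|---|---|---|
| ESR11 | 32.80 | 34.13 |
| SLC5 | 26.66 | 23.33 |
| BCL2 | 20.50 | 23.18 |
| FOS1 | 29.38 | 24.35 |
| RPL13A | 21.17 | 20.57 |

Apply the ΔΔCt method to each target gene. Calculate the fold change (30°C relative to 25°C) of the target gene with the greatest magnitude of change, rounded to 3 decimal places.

21.556

ESR11: ΔΔCt = (34.13−20.57) − (32.80−21.17) = 13.56 − 11.63 = 1.93; fold change = 2^-1.93 = 0.262
SLC5: ΔΔCt = (23.33−20.57) − (26.66−21.17) = 2.76 − 5.49 = -2.73; fold change = 2^2.73 = 6.635
BCL2: ΔΔCt = (23.18−20.57) − (20.50−21.17) = 2.61 − (-0.67) = 3.28; fold change = 2^-3.28 = 0.103
FOS1: ΔΔCt = (24.35−20.57) − (29.38−21.17) = 3.78 − 8.21 = -4.43; fold change = 2^4.43 = 21.556
FOS1 has the largest |ΔΔCt| = 4.43.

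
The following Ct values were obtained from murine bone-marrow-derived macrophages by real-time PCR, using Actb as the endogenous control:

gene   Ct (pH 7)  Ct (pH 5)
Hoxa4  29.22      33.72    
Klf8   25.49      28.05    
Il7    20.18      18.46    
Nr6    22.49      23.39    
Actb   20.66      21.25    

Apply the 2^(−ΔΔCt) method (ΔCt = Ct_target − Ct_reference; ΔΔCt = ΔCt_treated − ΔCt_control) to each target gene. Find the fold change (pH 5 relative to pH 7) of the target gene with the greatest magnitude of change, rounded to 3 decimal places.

0.067

Hoxa4: ΔΔCt = (33.72−21.25) − (29.22−20.66) = 12.47 − 8.56 = 3.91; fold change = 2^-3.91 = 0.067
Klf8: ΔΔCt = (28.05−21.25) − (25.49−20.66) = 6.80 − 4.83 = 1.97; fold change = 2^-1.97 = 0.255
Il7: ΔΔCt = (18.46−21.25) − (20.18−20.66) = -2.79 − (-0.48) = -2.31; fold change = 2^2.31 = 4.959
Nr6: ΔΔCt = (23.39−21.25) − (22.49−20.66) = 2.14 − 1.83 = 0.31; fold change = 2^-0.31 = 0.807
Hoxa4 has the largest |ΔΔCt| = 3.91.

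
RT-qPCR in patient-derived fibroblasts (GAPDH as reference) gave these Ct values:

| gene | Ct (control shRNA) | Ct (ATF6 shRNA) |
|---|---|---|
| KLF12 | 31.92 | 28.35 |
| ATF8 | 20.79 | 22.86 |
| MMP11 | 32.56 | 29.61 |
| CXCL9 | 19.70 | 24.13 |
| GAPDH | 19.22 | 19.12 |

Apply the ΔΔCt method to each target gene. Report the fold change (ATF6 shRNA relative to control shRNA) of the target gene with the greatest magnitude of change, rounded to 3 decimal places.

0.043

KLF12: ΔΔCt = (28.35−19.12) − (31.92−19.22) = 9.23 − 12.70 = -3.47; fold change = 2^3.47 = 11.081
ATF8: ΔΔCt = (22.86−19.12) − (20.79−19.22) = 3.74 − 1.57 = 2.17; fold change = 2^-2.17 = 0.222
MMP11: ΔΔCt = (29.61−19.12) − (32.56−19.22) = 10.49 − 13.34 = -2.85; fold change = 2^2.85 = 7.210
CXCL9: ΔΔCt = (24.13−19.12) − (19.70−19.22) = 5.01 − 0.48 = 4.53; fold change = 2^-4.53 = 0.043
CXCL9 has the largest |ΔΔCt| = 4.53.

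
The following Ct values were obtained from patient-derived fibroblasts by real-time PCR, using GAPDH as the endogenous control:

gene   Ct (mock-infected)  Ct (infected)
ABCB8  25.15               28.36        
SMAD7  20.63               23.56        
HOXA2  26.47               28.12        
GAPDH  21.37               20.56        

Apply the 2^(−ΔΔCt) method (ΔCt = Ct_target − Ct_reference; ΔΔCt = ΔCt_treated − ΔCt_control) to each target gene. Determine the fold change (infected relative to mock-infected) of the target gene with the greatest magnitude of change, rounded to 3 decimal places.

0.062

ABCB8: ΔΔCt = (28.36−20.56) − (25.15−21.37) = 7.80 − 3.78 = 4.02; fold change = 2^-4.02 = 0.062
SMAD7: ΔΔCt = (23.56−20.56) − (20.63−21.37) = 3.00 − (-0.74) = 3.74; fold change = 2^-3.74 = 0.075
HOXA2: ΔΔCt = (28.12−20.56) − (26.47−21.37) = 7.56 − 5.10 = 2.46; fold change = 2^-2.46 = 0.182
ABCB8 has the largest |ΔΔCt| = 4.02.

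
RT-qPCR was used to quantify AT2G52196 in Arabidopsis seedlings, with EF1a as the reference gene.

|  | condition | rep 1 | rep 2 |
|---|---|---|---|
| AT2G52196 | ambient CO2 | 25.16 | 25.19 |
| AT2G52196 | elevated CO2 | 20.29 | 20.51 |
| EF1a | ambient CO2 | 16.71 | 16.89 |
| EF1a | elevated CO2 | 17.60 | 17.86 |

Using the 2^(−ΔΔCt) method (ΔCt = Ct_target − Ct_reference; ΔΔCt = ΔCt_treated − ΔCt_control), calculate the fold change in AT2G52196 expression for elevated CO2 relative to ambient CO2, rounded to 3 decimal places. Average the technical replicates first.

52.165

Mean Ct: AT2G52196 ambient CO2 25.175; AT2G52196 elevated CO2 20.400; EF1a ambient CO2 16.800; EF1a elevated CO2 17.730
ΔCt(ambient CO2) = 25.175 − 16.800 = 8.375
ΔCt(elevated CO2) = 20.400 − 17.730 = 2.670
ΔΔCt = 2.670 − 8.375 = -5.705
Fold change = 2^(−(-5.705)) = 2^5.705 = 52.1646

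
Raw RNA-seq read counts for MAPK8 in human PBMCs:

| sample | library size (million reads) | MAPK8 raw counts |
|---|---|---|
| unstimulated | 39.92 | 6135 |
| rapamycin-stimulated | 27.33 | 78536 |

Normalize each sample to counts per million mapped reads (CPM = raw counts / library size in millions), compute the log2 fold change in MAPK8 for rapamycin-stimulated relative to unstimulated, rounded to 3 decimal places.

CPM(unstimulated) = 6135 / 39.92 = 153.6824
CPM(rapamycin-stimulated) = 78536 / 27.33 = 2873.6187
Fold change = 2873.6187 / 153.6824 = 18.69843
log2(18.69843) = 4.2248

4.225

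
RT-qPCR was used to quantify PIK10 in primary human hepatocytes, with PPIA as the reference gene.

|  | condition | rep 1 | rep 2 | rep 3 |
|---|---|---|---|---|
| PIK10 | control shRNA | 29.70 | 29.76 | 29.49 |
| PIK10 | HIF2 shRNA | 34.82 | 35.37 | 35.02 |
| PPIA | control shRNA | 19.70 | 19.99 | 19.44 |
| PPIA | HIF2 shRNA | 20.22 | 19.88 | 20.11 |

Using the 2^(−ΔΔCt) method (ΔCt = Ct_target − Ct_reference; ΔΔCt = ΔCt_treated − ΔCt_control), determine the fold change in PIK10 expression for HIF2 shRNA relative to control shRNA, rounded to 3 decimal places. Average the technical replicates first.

0.030

Mean Ct: PIK10 control shRNA 29.650; PIK10 HIF2 shRNA 35.070; PPIA control shRNA 19.710; PPIA HIF2 shRNA 20.070
ΔCt(control shRNA) = 29.650 − 19.710 = 9.940
ΔCt(HIF2 shRNA) = 35.070 − 20.070 = 15.000
ΔΔCt = 15.000 − 9.940 = 5.060
Fold change = 2^(−5.060) = 0.0300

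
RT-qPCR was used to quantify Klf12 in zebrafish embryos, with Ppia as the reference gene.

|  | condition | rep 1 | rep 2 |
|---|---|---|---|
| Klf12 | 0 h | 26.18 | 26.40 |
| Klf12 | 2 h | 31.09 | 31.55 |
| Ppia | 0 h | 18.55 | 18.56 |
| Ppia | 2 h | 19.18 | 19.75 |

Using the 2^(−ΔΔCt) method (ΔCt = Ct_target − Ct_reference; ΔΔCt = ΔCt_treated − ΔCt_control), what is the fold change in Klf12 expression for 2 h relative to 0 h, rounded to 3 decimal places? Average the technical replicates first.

0.058

Mean Ct: Klf12 0 h 26.290; Klf12 2 h 31.320; Ppia 0 h 18.555; Ppia 2 h 19.465
ΔCt(0 h) = 26.290 − 18.555 = 7.735
ΔCt(2 h) = 31.320 − 19.465 = 11.855
ΔΔCt = 11.855 − 7.735 = 4.120
Fold change = 2^(−4.120) = 0.0575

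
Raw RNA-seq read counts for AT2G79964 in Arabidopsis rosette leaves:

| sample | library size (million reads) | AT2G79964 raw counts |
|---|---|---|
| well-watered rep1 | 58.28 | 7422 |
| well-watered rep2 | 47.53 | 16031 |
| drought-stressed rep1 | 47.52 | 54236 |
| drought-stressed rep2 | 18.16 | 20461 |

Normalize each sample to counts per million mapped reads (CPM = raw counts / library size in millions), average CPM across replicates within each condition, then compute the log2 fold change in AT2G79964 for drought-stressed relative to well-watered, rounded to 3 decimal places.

CPM(well-watered rep1) = 7422 / 58.28 = 127.3507
CPM(well-watered rep2) = 16031 / 47.53 = 337.2817
CPM(drought-stressed rep1) = 54236 / 47.52 = 1141.3300
CPM(drought-stressed rep2) = 20461 / 18.16 = 1126.7070
mean CPM(well-watered) = 232.3162; mean CPM(drought-stressed) = 1134.0185
Fold change = 1134.0185 / 232.3162 = 4.88136
log2(4.88136) = 2.2873

2.287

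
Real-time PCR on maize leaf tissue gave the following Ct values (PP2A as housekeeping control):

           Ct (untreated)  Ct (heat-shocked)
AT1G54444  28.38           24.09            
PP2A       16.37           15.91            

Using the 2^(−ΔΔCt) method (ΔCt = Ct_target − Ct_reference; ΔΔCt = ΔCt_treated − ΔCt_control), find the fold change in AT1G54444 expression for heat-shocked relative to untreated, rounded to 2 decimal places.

ΔCt(untreated) = 28.380 − 16.370 = 12.010
ΔCt(heat-shocked) = 24.090 − 15.910 = 8.180
ΔΔCt = 8.180 − 12.010 = -3.830
Fold change = 2^(−(-3.830)) = 2^3.830 = 14.221

14.22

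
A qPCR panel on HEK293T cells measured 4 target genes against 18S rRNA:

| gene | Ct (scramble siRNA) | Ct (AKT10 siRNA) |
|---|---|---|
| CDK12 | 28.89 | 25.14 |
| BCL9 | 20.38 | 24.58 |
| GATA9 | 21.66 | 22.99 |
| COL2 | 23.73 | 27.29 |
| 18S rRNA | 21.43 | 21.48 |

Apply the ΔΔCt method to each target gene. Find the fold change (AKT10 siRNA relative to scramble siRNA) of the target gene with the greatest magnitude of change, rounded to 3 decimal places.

0.056

CDK12: ΔΔCt = (25.14−21.48) − (28.89−21.43) = 3.66 − 7.46 = -3.80; fold change = 2^3.80 = 13.929
BCL9: ΔΔCt = (24.58−21.48) − (20.38−21.43) = 3.10 − (-1.05) = 4.15; fold change = 2^-4.15 = 0.056
GATA9: ΔΔCt = (22.99−21.48) − (21.66−21.43) = 1.51 − 0.23 = 1.28; fold change = 2^-1.28 = 0.412
COL2: ΔΔCt = (27.29−21.48) − (23.73−21.43) = 5.81 − 2.30 = 3.51; fold change = 2^-3.51 = 0.088
BCL9 has the largest |ΔΔCt| = 4.15.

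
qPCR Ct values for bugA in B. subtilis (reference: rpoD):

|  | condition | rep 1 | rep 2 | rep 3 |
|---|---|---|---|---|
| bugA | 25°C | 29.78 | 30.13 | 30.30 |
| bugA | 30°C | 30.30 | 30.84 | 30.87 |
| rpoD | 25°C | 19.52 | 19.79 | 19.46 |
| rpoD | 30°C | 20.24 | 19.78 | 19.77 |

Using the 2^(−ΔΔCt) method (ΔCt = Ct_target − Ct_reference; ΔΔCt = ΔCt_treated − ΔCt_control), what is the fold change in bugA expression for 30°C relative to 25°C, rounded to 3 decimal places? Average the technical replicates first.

Mean Ct: bugA 25°C 30.070; bugA 30°C 30.670; rpoD 25°C 19.590; rpoD 30°C 19.930
ΔCt(25°C) = 30.070 − 19.590 = 10.480
ΔCt(30°C) = 30.670 − 19.930 = 10.740
ΔΔCt = 10.740 − 10.480 = 0.260
Fold change = 2^(−0.260) = 0.8351

0.835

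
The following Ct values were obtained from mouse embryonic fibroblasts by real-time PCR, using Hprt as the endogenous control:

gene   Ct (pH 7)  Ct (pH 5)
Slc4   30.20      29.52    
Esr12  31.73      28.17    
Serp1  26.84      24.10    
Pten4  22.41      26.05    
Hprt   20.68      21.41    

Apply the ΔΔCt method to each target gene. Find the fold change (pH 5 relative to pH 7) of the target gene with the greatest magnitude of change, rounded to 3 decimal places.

19.562

Slc4: ΔΔCt = (29.52−21.41) − (30.20−20.68) = 8.11 − 9.52 = -1.41; fold change = 2^1.41 = 2.657
Esr12: ΔΔCt = (28.17−21.41) − (31.73−20.68) = 6.76 − 11.05 = -4.29; fold change = 2^4.29 = 19.562
Serp1: ΔΔCt = (24.10−21.41) − (26.84−20.68) = 2.69 − 6.16 = -3.47; fold change = 2^3.47 = 11.081
Pten4: ΔΔCt = (26.05−21.41) − (22.41−20.68) = 4.64 − 1.73 = 2.91; fold change = 2^-2.91 = 0.133
Esr12 has the largest |ΔΔCt| = 4.29.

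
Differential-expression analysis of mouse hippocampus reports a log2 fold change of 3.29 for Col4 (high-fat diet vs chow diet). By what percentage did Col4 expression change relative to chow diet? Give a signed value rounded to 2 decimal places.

Fold change = 2^(3.29) = 9.7811
Percent change = (FC − 1) × 100% = (9.7811 − 1) × 100 = 878.11%

878.11%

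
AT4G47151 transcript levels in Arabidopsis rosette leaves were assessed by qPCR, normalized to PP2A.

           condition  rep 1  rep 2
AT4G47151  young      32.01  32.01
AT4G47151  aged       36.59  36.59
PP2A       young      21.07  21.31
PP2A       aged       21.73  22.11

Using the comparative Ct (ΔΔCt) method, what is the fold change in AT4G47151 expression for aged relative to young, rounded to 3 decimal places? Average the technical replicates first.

Mean Ct: AT4G47151 young 32.010; AT4G47151 aged 36.590; PP2A young 21.190; PP2A aged 21.920
ΔCt(young) = 32.010 − 21.190 = 10.820
ΔCt(aged) = 36.590 − 21.920 = 14.670
ΔΔCt = 14.670 − 10.820 = 3.850
Fold change = 2^(−3.850) = 0.0693

0.069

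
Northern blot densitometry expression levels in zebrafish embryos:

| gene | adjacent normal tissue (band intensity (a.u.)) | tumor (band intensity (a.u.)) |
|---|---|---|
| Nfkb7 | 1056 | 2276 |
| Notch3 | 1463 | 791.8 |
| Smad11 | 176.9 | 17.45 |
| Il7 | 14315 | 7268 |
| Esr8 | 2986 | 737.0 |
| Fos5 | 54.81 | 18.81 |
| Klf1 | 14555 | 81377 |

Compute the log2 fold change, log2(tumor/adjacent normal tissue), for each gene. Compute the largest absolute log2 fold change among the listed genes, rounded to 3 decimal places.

log2(2276/1056) = 1.108  (Nfkb7)
log2(791.8/1463) = -0.886  (Notch3)
log2(17.45/176.9) = -3.342  (Smad11)
log2(7268/14315) = -0.978  (Il7)
log2(737.0/2986) = -2.018  (Esr8)
log2(18.81/54.81) = -1.543  (Fos5)
log2(81377/14555) = 2.483  (Klf1)
The largest magnitude belongs to Smad11.

3.342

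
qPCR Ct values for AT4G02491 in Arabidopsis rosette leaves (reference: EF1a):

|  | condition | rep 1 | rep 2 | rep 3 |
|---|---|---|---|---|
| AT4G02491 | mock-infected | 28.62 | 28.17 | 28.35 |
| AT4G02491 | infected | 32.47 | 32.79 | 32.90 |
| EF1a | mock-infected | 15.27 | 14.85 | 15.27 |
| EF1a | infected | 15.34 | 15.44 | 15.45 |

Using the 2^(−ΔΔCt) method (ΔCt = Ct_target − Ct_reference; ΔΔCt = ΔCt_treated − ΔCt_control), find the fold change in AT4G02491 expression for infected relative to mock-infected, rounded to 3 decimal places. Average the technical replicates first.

0.060

Mean Ct: AT4G02491 mock-infected 28.380; AT4G02491 infected 32.720; EF1a mock-infected 15.130; EF1a infected 15.410
ΔCt(mock-infected) = 28.380 − 15.130 = 13.250
ΔCt(infected) = 32.720 − 15.410 = 17.310
ΔΔCt = 17.310 − 13.250 = 4.060
Fold change = 2^(−4.060) = 0.0600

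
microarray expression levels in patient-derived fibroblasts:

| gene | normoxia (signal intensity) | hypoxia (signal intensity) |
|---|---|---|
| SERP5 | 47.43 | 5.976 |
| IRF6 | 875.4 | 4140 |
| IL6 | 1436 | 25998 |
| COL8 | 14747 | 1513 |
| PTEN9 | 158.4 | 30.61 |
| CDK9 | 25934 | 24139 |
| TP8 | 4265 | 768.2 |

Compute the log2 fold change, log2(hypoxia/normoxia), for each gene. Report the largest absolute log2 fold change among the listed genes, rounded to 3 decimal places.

log2(5.976/47.43) = -2.989  (SERP5)
log2(4140/875.4) = 2.242  (IRF6)
log2(25998/1436) = 4.178  (IL6)
log2(1513/14747) = -3.285  (COL8)
log2(30.61/158.4) = -2.371  (PTEN9)
log2(24139/25934) = -0.103  (CDK9)
log2(768.2/4265) = -2.473  (TP8)
The largest magnitude belongs to IL6.

4.178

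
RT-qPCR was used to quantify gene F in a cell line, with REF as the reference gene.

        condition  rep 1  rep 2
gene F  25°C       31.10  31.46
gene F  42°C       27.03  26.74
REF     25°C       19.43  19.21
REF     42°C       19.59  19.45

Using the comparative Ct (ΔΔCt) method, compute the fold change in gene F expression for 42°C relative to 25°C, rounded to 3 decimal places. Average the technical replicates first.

Mean Ct: gene F 25°C 31.280; gene F 42°C 26.885; REF 25°C 19.320; REF 42°C 19.520
ΔCt(25°C) = 31.280 − 19.320 = 11.960
ΔCt(42°C) = 26.885 − 19.520 = 7.365
ΔΔCt = 7.365 − 11.960 = -4.595
Fold change = 2^(−(-4.595)) = 2^4.595 = 24.1676

24.168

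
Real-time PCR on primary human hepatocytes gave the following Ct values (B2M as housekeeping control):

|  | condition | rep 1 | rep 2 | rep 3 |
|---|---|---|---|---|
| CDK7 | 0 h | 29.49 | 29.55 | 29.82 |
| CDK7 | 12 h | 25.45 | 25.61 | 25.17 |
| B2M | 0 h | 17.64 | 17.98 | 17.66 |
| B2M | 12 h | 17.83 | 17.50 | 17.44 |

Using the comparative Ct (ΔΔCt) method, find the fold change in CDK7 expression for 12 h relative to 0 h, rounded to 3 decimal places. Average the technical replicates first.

16.450

Mean Ct: CDK7 0 h 29.620; CDK7 12 h 25.410; B2M 0 h 17.760; B2M 12 h 17.590
ΔCt(0 h) = 29.620 − 17.760 = 11.860
ΔCt(12 h) = 25.410 − 17.590 = 7.820
ΔΔCt = 7.820 − 11.860 = -4.040
Fold change = 2^(−(-4.040)) = 2^4.040 = 16.4498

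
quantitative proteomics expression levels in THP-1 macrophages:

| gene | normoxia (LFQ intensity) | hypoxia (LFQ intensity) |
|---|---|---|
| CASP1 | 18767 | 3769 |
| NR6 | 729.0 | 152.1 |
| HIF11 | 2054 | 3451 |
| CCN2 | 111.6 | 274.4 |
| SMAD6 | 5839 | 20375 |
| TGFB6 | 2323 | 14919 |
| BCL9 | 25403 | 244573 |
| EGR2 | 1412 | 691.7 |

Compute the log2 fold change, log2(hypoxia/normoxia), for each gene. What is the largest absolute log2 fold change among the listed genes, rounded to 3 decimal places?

log2(3769/18767) = -2.316  (CASP1)
log2(152.1/729.0) = -2.261  (NR6)
log2(3451/2054) = 0.749  (HIF11)
log2(274.4/111.6) = 1.298  (CCN2)
log2(20375/5839) = 1.803  (SMAD6)
log2(14919/2323) = 2.683  (TGFB6)
log2(244573/25403) = 3.267  (BCL9)
log2(691.7/1412) = -1.030  (EGR2)
The largest magnitude belongs to BCL9.

3.267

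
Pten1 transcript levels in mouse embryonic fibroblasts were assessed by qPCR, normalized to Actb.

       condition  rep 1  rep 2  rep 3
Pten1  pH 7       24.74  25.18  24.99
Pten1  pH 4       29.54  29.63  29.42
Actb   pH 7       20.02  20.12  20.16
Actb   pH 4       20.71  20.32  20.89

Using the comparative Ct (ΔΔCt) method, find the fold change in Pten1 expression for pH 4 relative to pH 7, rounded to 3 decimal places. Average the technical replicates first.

Mean Ct: Pten1 pH 7 24.970; Pten1 pH 4 29.530; Actb pH 7 20.100; Actb pH 4 20.640
ΔCt(pH 7) = 24.970 − 20.100 = 4.870
ΔCt(pH 4) = 29.530 − 20.640 = 8.890
ΔΔCt = 8.890 − 4.870 = 4.020
Fold change = 2^(−4.020) = 0.0616

0.062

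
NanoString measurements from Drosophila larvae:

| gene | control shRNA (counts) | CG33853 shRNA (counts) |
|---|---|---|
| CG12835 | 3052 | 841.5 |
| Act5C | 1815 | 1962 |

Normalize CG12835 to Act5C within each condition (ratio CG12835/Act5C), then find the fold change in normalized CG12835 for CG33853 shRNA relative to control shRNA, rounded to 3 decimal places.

CG12835/Act5C (control shRNA) = 3052 / 1815 = 1.6815
CG12835/Act5C (CG33853 shRNA) = 841.5 / 1962 = 0.4289
Fold change = 0.4289 / 1.6815 = 0.2551

0.255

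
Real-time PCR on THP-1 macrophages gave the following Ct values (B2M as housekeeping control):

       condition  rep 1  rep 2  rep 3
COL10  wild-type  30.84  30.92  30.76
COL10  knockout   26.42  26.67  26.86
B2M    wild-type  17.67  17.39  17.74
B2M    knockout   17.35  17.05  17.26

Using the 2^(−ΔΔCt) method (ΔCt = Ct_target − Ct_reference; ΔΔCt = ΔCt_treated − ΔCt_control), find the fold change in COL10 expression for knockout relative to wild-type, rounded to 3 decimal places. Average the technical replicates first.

14.026

Mean Ct: COL10 wild-type 30.840; COL10 knockout 26.650; B2M wild-type 17.600; B2M knockout 17.220
ΔCt(wild-type) = 30.840 − 17.600 = 13.240
ΔCt(knockout) = 26.650 − 17.220 = 9.430
ΔΔCt = 9.430 − 13.240 = -3.810
Fold change = 2^(−(-3.810)) = 2^3.810 = 14.0257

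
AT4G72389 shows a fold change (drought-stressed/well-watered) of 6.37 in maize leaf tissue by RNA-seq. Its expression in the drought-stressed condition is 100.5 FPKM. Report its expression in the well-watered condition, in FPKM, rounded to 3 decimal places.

well-watered expression = 100.5 / 6.37 = 15.777

15.777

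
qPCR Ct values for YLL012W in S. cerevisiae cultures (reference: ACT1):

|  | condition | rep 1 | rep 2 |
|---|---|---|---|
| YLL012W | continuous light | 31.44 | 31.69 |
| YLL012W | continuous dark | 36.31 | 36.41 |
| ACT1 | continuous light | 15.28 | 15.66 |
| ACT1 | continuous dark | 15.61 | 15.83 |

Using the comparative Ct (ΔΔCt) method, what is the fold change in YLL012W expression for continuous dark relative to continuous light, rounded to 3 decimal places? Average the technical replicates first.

0.043

Mean Ct: YLL012W continuous light 31.565; YLL012W continuous dark 36.360; ACT1 continuous light 15.470; ACT1 continuous dark 15.720
ΔCt(continuous light) = 31.565 − 15.470 = 16.095
ΔCt(continuous dark) = 36.360 − 15.720 = 20.640
ΔΔCt = 20.640 − 16.095 = 4.545
Fold change = 2^(−4.545) = 0.0428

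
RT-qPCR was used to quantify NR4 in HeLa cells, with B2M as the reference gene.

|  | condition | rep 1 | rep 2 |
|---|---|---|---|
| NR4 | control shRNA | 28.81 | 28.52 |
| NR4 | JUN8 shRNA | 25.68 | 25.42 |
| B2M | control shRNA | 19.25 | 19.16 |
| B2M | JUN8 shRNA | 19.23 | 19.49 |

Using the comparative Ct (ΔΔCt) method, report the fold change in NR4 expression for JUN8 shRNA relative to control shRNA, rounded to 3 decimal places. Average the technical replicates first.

Mean Ct: NR4 control shRNA 28.665; NR4 JUN8 shRNA 25.550; B2M control shRNA 19.205; B2M JUN8 shRNA 19.360
ΔCt(control shRNA) = 28.665 − 19.205 = 9.460
ΔCt(JUN8 shRNA) = 25.550 − 19.360 = 6.190
ΔΔCt = 6.190 − 9.460 = -3.270
Fold change = 2^(−(-3.270)) = 2^3.270 = 9.6465

9.646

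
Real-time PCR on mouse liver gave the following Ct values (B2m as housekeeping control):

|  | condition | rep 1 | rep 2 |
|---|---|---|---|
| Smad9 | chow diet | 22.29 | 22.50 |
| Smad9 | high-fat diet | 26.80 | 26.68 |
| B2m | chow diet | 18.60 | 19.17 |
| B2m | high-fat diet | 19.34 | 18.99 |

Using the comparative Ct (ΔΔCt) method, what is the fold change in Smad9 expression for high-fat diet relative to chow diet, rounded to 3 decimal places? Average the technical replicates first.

Mean Ct: Smad9 chow diet 22.395; Smad9 high-fat diet 26.740; B2m chow diet 18.885; B2m high-fat diet 19.165
ΔCt(chow diet) = 22.395 − 18.885 = 3.510
ΔCt(high-fat diet) = 26.740 − 19.165 = 7.575
ΔΔCt = 7.575 − 3.510 = 4.065
Fold change = 2^(−4.065) = 0.0597

0.060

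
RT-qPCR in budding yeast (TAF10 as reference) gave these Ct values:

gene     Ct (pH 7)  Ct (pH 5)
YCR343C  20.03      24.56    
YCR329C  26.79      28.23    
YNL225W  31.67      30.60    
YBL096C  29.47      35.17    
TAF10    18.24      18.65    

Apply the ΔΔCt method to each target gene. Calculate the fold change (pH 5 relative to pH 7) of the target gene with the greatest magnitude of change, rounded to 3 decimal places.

YCR343C: ΔΔCt = (24.56−18.65) − (20.03−18.24) = 5.91 − 1.79 = 4.12; fold change = 2^-4.12 = 0.058
YCR329C: ΔΔCt = (28.23−18.65) − (26.79−18.24) = 9.58 − 8.55 = 1.03; fold change = 2^-1.03 = 0.490
YNL225W: ΔΔCt = (30.60−18.65) − (31.67−18.24) = 11.95 − 13.43 = -1.48; fold change = 2^1.48 = 2.789
YBL096C: ΔΔCt = (35.17−18.65) − (29.47−18.24) = 16.52 − 11.23 = 5.29; fold change = 2^-5.29 = 0.026
YBL096C has the largest |ΔΔCt| = 5.29.

0.026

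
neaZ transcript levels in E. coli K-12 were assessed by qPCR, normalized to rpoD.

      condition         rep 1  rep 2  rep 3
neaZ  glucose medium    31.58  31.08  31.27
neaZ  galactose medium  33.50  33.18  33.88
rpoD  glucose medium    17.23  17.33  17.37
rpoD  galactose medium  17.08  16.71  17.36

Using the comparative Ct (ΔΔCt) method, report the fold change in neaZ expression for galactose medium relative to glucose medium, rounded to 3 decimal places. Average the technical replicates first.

Mean Ct: neaZ glucose medium 31.310; neaZ galactose medium 33.520; rpoD glucose medium 17.310; rpoD galactose medium 17.050
ΔCt(glucose medium) = 31.310 − 17.310 = 14.000
ΔCt(galactose medium) = 33.520 − 17.050 = 16.470
ΔΔCt = 16.470 − 14.000 = 2.470
Fold change = 2^(−2.470) = 0.1805

0.180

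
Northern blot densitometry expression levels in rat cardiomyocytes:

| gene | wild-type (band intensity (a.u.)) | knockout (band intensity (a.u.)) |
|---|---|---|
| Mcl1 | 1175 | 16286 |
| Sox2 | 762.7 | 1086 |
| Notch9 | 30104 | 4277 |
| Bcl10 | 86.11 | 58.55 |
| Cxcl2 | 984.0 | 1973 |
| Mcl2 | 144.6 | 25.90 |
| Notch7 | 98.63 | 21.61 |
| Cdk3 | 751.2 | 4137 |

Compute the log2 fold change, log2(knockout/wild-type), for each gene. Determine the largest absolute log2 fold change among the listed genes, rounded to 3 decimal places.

log2(16286/1175) = 3.793  (Mcl1)
log2(1086/762.7) = 0.510  (Sox2)
log2(4277/30104) = -2.815  (Notch9)
log2(58.55/86.11) = -0.557  (Bcl10)
log2(1973/984.0) = 1.004  (Cxcl2)
log2(25.90/144.6) = -2.481  (Mcl2)
log2(21.61/98.63) = -2.190  (Notch7)
log2(4137/751.2) = 2.461  (Cdk3)
The largest magnitude belongs to Mcl1.

3.793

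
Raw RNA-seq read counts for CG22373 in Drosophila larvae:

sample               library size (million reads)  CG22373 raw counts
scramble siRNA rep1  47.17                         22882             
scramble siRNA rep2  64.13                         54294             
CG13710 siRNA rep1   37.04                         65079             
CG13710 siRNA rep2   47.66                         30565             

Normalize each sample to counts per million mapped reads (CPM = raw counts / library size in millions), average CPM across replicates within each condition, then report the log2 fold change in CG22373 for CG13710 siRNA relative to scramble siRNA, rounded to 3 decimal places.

CPM(scramble siRNA rep1) = 22882 / 47.17 = 485.0965
CPM(scramble siRNA rep2) = 54294 / 64.13 = 846.6240
CPM(CG13710 siRNA rep1) = 65079 / 37.04 = 1756.9924
CPM(CG13710 siRNA rep2) = 30565 / 47.66 = 641.3135
mean CPM(scramble siRNA) = 665.8603; mean CPM(CG13710 siRNA) = 1199.1530
Fold change = 1199.1530 / 665.8603 = 1.80091
log2(1.80091) = 0.8487

0.849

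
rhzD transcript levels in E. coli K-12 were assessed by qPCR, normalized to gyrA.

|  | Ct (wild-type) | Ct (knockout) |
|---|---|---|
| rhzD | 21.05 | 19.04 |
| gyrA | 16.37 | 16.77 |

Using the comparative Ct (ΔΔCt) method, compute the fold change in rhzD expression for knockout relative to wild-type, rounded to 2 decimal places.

ΔCt(wild-type) = 21.050 − 16.370 = 4.680
ΔCt(knockout) = 19.040 − 16.770 = 2.270
ΔΔCt = 2.270 − 4.680 = -2.410
Fold change = 2^(−(-2.410)) = 2^2.410 = 5.315

5.31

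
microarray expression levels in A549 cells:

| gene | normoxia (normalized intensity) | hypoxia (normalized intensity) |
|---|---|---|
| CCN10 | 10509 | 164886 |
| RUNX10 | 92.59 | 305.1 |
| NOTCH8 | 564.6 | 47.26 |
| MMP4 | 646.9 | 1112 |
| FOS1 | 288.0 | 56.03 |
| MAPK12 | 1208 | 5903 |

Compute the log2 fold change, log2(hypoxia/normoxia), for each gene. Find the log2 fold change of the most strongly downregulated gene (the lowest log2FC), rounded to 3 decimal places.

log2(164886/10509) = 3.972  (CCN10)
log2(305.1/92.59) = 1.720  (RUNX10)
log2(47.26/564.6) = -3.579  (NOTCH8)
log2(1112/646.9) = 0.782  (MMP4)
log2(56.03/288.0) = -2.362  (FOS1)
log2(5903/1208) = 2.289  (MAPK12)
NOTCH8 is most strongly downregulated.

-3.579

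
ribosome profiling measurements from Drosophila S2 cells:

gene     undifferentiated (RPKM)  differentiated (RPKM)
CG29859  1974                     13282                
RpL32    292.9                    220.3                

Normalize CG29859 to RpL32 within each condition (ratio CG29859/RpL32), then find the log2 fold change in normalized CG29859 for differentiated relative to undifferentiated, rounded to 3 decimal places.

CG29859/RpL32 (undifferentiated) = 1974 / 292.9 = 6.7395
CG29859/RpL32 (differentiated) = 13282 / 220.3 = 60.291
Fold change = 60.291 / 6.7395 = 8.9458
log2(8.9458) = 3.1612

3.161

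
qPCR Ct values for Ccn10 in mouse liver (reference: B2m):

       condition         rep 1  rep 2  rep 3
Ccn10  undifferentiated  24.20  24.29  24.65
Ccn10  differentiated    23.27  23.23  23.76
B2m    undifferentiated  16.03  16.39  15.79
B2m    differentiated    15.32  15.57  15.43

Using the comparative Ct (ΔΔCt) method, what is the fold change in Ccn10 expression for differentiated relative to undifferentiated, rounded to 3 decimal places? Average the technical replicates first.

Mean Ct: Ccn10 undifferentiated 24.380; Ccn10 differentiated 23.420; B2m undifferentiated 16.070; B2m differentiated 15.440
ΔCt(undifferentiated) = 24.380 − 16.070 = 8.310
ΔCt(differentiated) = 23.420 − 15.440 = 7.980
ΔΔCt = 7.980 − 8.310 = -0.330
Fold change = 2^(−(-0.330)) = 2^0.330 = 1.2570

1.257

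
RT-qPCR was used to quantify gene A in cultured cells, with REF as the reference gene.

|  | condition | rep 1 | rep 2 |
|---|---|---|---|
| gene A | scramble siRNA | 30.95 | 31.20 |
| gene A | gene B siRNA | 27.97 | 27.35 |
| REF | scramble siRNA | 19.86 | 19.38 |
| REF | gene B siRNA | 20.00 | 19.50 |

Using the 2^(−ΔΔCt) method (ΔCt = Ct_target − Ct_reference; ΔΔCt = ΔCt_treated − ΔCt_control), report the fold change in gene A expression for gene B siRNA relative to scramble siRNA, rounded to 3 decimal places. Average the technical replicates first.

Mean Ct: gene A scramble siRNA 31.075; gene A gene B siRNA 27.660; REF scramble siRNA 19.620; REF gene B siRNA 19.750
ΔCt(scramble siRNA) = 31.075 − 19.620 = 11.455
ΔCt(gene B siRNA) = 27.660 − 19.750 = 7.910
ΔΔCt = 7.910 − 11.455 = -3.545
Fold change = 2^(−(-3.545)) = 2^3.545 = 11.6722

11.672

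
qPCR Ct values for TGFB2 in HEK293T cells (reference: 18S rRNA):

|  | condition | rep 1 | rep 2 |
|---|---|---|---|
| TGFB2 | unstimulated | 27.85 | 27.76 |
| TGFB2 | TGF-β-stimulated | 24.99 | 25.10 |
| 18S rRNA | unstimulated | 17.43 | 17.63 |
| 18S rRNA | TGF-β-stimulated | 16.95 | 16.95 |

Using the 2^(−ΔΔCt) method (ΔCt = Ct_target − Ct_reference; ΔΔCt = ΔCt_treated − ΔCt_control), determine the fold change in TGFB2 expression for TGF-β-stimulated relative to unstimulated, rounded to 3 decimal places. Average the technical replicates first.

4.532

Mean Ct: TGFB2 unstimulated 27.805; TGFB2 TGF-β-stimulated 25.045; 18S rRNA unstimulated 17.530; 18S rRNA TGF-β-stimulated 16.950
ΔCt(unstimulated) = 27.805 − 17.530 = 10.275
ΔCt(TGF-β-stimulated) = 25.045 − 16.950 = 8.095
ΔΔCt = 8.095 − 10.275 = -2.180
Fold change = 2^(−(-2.180)) = 2^2.180 = 4.5315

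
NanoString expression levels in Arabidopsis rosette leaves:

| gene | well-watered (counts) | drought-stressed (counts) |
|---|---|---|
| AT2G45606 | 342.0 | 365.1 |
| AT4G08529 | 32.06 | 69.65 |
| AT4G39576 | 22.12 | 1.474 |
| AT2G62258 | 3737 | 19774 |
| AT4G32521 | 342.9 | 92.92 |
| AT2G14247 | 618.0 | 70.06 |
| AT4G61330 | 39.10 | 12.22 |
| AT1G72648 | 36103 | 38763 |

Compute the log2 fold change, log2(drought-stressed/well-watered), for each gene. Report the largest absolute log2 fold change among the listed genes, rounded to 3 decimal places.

3.908

log2(365.1/342.0) = 0.094  (AT2G45606)
log2(69.65/32.06) = 1.119  (AT4G08529)
log2(1.474/22.12) = -3.908  (AT4G39576)
log2(19774/3737) = 2.404  (AT2G62258)
log2(92.92/342.9) = -1.884  (AT4G32521)
log2(70.06/618.0) = -3.141  (AT2G14247)
log2(12.22/39.10) = -1.678  (AT4G61330)
log2(38763/36103) = 0.103  (AT1G72648)
The largest magnitude belongs to AT4G39576.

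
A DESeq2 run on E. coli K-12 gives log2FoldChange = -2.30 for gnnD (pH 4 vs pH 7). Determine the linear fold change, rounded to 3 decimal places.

0.203

Fold change = 2^(-2.30) = 0.2031
That is, gnnD drops to 20.3% of the pH 7 level.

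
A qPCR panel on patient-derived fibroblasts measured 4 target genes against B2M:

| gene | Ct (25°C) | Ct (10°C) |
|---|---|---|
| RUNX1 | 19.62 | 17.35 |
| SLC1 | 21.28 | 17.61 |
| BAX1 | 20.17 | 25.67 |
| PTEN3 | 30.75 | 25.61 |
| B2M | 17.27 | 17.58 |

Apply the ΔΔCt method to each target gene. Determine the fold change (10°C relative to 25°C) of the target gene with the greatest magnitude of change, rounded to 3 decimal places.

RUNX1: ΔΔCt = (17.35−17.58) − (19.62−17.27) = -0.23 − 2.35 = -2.58; fold change = 2^2.58 = 5.979
SLC1: ΔΔCt = (17.61−17.58) − (21.28−17.27) = 0.03 − 4.01 = -3.98; fold change = 2^3.98 = 15.780
BAX1: ΔΔCt = (25.67−17.58) − (20.17−17.27) = 8.09 − 2.90 = 5.19; fold change = 2^-5.19 = 0.027
PTEN3: ΔΔCt = (25.61−17.58) − (30.75−17.27) = 8.03 − 13.48 = -5.45; fold change = 2^5.45 = 43.713
PTEN3 has the largest |ΔΔCt| = 5.45.

43.713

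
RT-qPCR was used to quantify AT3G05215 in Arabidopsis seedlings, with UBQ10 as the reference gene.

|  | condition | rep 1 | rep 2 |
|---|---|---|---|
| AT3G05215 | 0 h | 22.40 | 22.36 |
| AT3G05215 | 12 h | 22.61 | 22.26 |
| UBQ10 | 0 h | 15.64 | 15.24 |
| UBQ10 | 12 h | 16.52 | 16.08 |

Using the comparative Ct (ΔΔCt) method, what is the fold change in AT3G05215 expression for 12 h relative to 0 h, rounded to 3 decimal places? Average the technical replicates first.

Mean Ct: AT3G05215 0 h 22.380; AT3G05215 12 h 22.435; UBQ10 0 h 15.440; UBQ10 12 h 16.300
ΔCt(0 h) = 22.380 − 15.440 = 6.940
ΔCt(12 h) = 22.435 − 16.300 = 6.135
ΔΔCt = 6.135 − 6.940 = -0.805
Fold change = 2^(−(-0.805)) = 2^0.805 = 1.7471

1.747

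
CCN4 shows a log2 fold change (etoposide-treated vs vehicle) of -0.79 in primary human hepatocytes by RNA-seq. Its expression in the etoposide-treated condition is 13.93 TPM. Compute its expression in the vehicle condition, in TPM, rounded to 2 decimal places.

24.09

Fold change = 2^(-0.79) = 0.5783
vehicle expression = 13.93 / 0.5783 = 24.09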